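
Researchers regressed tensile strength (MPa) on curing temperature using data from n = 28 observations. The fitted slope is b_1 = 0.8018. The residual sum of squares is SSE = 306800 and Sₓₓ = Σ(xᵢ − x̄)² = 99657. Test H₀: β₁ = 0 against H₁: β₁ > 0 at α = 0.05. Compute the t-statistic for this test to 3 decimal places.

t = 2.330

MSE = SSE/(n − 2) = 306800/26 = 11800.
SE(b_1) = √(MSE/Sₓₓ) = √(11800/99657) = 0.344102.
t = 0.8018 / 0.344102 = 2.330.
df = n − 2 = 26.
One-sided p ≈ 0.0139, which is < 0.05, so reject H₀.
There is evidence that the true slope on curing temperature is positive.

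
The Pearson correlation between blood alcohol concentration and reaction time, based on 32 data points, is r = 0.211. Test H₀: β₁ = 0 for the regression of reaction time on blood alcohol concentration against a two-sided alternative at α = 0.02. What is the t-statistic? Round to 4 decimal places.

t = 1.1823

t = r·√(n − 2)/√(1 − r²) = 0.211·√30/√0.955479 = 1.1823.
df = n − 2 = 30.
Two-sided p ≈ 0.2464, which is ≥ 0.02, so fail to reject H₀.
The data do not give significant evidence of a linear association between blood alcohol concentration and reaction time.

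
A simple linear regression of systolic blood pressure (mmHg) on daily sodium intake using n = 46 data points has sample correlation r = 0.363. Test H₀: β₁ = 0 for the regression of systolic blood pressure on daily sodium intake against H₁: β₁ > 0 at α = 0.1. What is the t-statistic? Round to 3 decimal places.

t = r·√(n − 2)/√(1 − r²) = 0.363·√44/√0.868231 = 2.584.
df = n − 2 = 44.
One-sided p ≈ 0.0066, which is < 0.1, so reject H₀.
There is evidence of a linear association between daily sodium intake and systolic blood pressure.

t = 2.584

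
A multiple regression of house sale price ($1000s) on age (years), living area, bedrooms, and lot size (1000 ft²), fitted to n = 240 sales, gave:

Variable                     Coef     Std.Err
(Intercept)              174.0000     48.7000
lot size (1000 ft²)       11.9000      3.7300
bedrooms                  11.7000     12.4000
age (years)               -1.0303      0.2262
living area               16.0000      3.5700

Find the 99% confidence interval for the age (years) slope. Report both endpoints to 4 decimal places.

(-1.6177, -0.4429)

Read off: b = -1.0303, SE = 0.2262 for age (years).
df = n − k − 1 = 240 − 4 − 1 = 235.
t* = t_{0.005, 235} = 2.596912.
Margin = t* × SE = 2.596912 × 0.2262 = 0.587421.
CI: -1.0303 ± 0.587421 → (-1.6177, -0.4429).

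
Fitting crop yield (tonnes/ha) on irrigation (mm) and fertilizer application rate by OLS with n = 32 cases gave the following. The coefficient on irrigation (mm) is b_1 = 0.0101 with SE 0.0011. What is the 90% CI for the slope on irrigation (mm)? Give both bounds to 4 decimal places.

(0.0082, 0.0120)

df = n − k − 1 = 32 − 2 − 1 = 29.
t* = t_{0.05, 29} = 1.699127.
Margin = t* × SE = 1.699127 × 0.0011 = 0.001869.
CI: 0.0101 ± 0.001869 → (0.0082, 0.0120).
With 90% confidence, each one-unit increase in irrigation (mm) is associated with a change of between 0.0082 and 0.0120 tonnes/ha in crop yield, holding the other predictors fixed.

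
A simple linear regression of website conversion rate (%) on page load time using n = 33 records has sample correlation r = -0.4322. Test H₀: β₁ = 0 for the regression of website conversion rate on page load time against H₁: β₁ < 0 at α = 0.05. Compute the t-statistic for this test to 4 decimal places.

t = r·√(n − 2)/√(1 − r²) = -0.4322·√31/√0.813203 = -2.6685.
df = n − 2 = 31.
One-sided p ≈ 0.0060, which is < 0.05, so reject H₀.
There is evidence of a linear association between page load time and website conversion rate.

t = -2.6685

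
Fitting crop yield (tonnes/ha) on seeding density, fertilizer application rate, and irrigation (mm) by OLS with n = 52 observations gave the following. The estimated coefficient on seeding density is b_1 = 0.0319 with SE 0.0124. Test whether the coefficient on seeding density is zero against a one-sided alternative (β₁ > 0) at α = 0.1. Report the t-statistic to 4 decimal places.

t = 2.5726

H₀: β₁ = 0 vs H₁: β₁ > 0.
t = (b_1 − β₁⁰)/SE = 0.0319 / 0.0124 = 2.5726.
df = n − k − 1 = 52 − 3 − 1 = 48.
One-sided p ≈ 0.0066, which is < 0.1, so reject H₀.
There is evidence that the true slope on seeding density is positive, holding the other predictors fixed.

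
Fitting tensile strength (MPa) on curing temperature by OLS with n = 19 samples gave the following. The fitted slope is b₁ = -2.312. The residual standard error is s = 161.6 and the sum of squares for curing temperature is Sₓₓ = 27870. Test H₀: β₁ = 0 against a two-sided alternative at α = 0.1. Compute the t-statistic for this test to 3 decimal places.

SE(b₁) = s/√Sₓₓ = 161.6/√27870 = 0.967994.
t = -2.312 / 0.967994 = -2.388.
df = n − 2 = 17.
Two-sided p ≈ 0.0288, which is < 0.1, so reject H₀.
There is evidence that curing temperature is associated with tensile strength.

t = -2.388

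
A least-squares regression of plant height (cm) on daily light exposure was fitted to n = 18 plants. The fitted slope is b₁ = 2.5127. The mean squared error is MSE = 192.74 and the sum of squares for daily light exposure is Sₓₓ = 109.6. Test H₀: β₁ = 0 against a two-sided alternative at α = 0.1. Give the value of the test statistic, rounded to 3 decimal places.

SE(b₁) = √(MSE/Sₓₓ) = √(192.74/109.6) = 1.32611.
t = 2.5127 / 1.32611 = 1.895.
df = n − 2 = 16.
Two-sided p ≈ 0.0763, which is < 0.1, so reject H₀.
There is evidence that daily light exposure is associated with plant height.

t = 1.895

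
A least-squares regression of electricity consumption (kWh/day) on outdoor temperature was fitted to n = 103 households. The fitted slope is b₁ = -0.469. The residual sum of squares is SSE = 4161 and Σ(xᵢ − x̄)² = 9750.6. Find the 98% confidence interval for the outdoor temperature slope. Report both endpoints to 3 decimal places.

MSE = SSE/(n − 2) = 4161/101 = 41.198.
SE(b₁) = √(MSE/Sₓₓ) = √(41.198/9750.6) = 0.0650014.
df = n − 2 = 101.
t* = t_{0.01, 101} = 2.363837.
Margin = t* × SE = 2.363837 × 0.0650014 = 0.15365.
CI: -0.469 ± 0.15365 → (-0.623, -0.315).
With 98% confidence, each one-unit increase in outdoor temperature is associated with a change of between -0.623 and -0.315 kWh/day in electricity consumption.

(-0.623, -0.315)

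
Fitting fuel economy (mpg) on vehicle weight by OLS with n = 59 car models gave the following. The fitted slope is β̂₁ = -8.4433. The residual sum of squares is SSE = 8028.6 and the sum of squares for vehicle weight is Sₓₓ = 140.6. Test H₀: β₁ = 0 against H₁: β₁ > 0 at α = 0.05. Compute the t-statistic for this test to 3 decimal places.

t = -8.436

MSE = SSE/(n − 2) = 8028.6/57 = 140.853.
SE(β̂₁) = √(MSE/Sₓₓ) = √(140.853/140.6) = 1.0009.
t = -8.4433 / 1.0009 = -8.436.
df = n − 2 = 57.
One-sided p ≈ 1.0000, which is ≥ 0.05, so fail to reject H₀.
The data do not give significant evidence that the true slope on vehicle weight is positive.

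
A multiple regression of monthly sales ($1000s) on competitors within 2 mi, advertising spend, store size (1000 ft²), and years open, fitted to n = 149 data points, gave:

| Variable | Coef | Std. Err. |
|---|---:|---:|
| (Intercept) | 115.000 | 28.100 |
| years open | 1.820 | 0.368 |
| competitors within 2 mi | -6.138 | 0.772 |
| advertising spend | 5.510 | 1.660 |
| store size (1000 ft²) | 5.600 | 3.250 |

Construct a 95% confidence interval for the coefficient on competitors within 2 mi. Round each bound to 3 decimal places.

(-7.664, -4.612)

Read off: b = -6.138, SE = 0.772 for competitors within 2 mi.
df = n − k − 1 = 149 − 4 − 1 = 144.
t* = t_{0.025, 144} = 1.976575.
Margin = t* × SE = 1.976575 × 0.772 = 1.52592.
CI: -6.138 ± 1.52592 → (-7.664, -4.612).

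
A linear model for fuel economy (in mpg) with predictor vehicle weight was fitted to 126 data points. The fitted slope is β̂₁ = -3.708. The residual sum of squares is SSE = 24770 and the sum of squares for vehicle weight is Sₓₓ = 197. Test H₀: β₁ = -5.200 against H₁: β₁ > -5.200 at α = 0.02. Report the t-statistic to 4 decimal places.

t = 1.4817

MSE = SSE/(n − 2) = 24770/124 = 199.758.
SE(β̂₁) = √(MSE/Sₓₓ) = √(199.758/197) = 1.00698.
t = (-3.708 − (-5.200)) / 1.00698 = 1.4817.
df = n − 2 = 124.
One-sided p ≈ 0.0705, which is ≥ 0.02, so fail to reject H₀.
The data do not give significant evidence that the true slope on vehicle weight exceeds -5.200 mpg per unit.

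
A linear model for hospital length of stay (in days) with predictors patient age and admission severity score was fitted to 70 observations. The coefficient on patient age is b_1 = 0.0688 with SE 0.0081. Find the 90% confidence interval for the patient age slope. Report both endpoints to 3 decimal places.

(0.055, 0.082)

df = n − k − 1 = 70 − 2 − 1 = 67.
t* = t_{0.05, 67} = 1.667916.
Margin = t* × SE = 1.667916 × 0.0081 = 0.01351.
CI: 0.0688 ± 0.01351 → (0.055, 0.082).
With 90% confidence, each one-unit increase in patient age is associated with a change of between 0.055 and 0.082 days in hospital length of stay, holding the other predictors fixed.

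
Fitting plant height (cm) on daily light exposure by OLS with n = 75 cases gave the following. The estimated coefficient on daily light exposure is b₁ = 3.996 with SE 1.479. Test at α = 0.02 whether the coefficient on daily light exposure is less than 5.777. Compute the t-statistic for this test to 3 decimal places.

t = -1.204

H₀: β₁ = 5.777 vs H₁: β₁ < 5.777.
t = (b₁ − β₁⁰)/SE = (3.996 − 5.777) / 1.479 = -1.204.
df = n − 2 = 75 − 2 = 73.
One-sided p ≈ 0.1162, which is ≥ 0.02, so fail to reject H₀.
The data do not give significant evidence that the true slope on daily light exposure is below 5.777 cm per unit.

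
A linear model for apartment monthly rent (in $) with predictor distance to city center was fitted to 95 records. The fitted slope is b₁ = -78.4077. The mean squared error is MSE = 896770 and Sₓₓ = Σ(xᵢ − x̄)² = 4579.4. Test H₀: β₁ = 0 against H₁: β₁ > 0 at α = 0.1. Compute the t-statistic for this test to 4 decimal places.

SE(b₁) = √(MSE/Sₓₓ) = √(896770/4579.4) = 13.9938.
t = -78.4077 / 13.9938 = -5.6030.
df = n − 2 = 93.
One-sided p ≈ 1.0000, which is ≥ 0.1, so fail to reject H₀.
The data do not give significant evidence that the true slope on distance to city center is positive.

t = -5.6030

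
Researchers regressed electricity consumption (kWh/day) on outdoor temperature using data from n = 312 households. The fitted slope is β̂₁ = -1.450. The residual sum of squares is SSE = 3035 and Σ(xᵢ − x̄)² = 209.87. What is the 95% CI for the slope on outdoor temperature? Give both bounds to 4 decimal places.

(-1.8750, -1.0250)

MSE = SSE/(n − 2) = 3035/310 = 9.79032.
SE(β̂₁) = √(MSE/Sₓₓ) = √(9.79032/209.87) = 0.215985.
df = n − 2 = 310.
t* = t_{0.025, 310} = 1.967646.
Margin = t* × SE = 1.967646 × 0.215985 = 0.424982.
CI: -1.450 ± 0.424982 → (-1.8750, -1.0250).
With 95% confidence, each one-unit increase in outdoor temperature is associated with a change of between -1.8750 and -1.0250 kWh/day in electricity consumption.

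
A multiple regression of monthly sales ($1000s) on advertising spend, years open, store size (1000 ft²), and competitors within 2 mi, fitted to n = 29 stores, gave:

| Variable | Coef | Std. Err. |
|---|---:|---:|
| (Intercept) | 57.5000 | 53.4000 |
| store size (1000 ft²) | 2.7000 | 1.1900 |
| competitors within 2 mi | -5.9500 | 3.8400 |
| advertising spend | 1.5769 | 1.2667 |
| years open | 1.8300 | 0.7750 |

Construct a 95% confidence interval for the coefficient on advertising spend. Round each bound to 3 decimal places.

Read off: b = 1.5769, SE = 1.2667 for advertising spend.
df = n − k − 1 = 29 − 4 − 1 = 24.
t* = t_{0.025, 24} = 2.063899.
Margin = t* × SE = 2.063899 × 1.2667 = 2.61434.
CI: 1.5769 ± 2.61434 → (-1.037, 4.191).

(-1.037, 4.191)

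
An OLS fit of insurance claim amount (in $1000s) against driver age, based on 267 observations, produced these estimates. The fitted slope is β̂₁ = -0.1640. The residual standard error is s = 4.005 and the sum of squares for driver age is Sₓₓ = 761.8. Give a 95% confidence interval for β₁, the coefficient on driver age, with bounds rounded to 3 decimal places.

SE(β̂₁) = s/√Sₓₓ = 4.005/√761.8 = 0.145105.
df = n − 2 = 265.
t* = t_{0.025, 265} = 1.968956.
Margin = t* × SE = 1.968956 × 0.145105 = 0.28571.
CI: -0.1640 ± 0.28571 → (-0.450, 0.122).
With 95% confidence, each one-unit increase in driver age is associated with a change of between -0.450 and 0.122 $1000s in insurance claim amount.

(-0.450, 0.122)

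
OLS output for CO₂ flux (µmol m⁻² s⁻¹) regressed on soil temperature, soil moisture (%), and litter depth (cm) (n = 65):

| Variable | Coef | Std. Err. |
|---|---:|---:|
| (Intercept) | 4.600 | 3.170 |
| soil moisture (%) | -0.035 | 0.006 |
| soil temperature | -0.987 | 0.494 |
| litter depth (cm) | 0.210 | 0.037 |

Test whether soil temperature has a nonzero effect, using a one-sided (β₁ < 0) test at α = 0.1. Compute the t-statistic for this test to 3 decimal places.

Read off: b = -0.987, SE = 0.494 for soil temperature.
H₀: β₁ = 0 vs H₁: β₁ < 0.
t = -0.987 / 0.494 = -1.998.
df = n − k − 1 = 65 − 3 − 1 = 61.
One-sided p ≈ 0.0251, which is < 0.1, so reject H₀.
There is evidence that the true slope on soil temperature is negative, holding the other predictors fixed.

t = -1.998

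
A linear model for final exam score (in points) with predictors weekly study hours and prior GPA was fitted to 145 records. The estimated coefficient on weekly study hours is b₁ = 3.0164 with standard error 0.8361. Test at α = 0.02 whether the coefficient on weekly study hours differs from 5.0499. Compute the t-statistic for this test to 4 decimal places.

t = -2.4321

H₀: β₁ = 5.0499 vs H₁: β₁ ≠ 5.0499.
t = (b₁ − β₁⁰)/SE = (3.0164 − 5.0499) / 0.8361 = -2.4321.
df = n − k − 1 = 145 − 2 − 1 = 142.
Two-sided p ≈ 0.0163, which is < 0.02, so reject H₀.
There is evidence that the true slope on weekly study hours differs from 5.0499 points per unit, holding the other predictors fixed.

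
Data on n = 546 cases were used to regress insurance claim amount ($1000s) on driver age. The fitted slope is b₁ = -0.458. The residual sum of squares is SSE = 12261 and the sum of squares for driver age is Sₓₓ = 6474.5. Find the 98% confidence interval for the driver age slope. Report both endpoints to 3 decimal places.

MSE = SSE/(n − 2) = 12261/544 = 22.5386.
SE(b₁) = √(MSE/Sₓₓ) = √(22.5386/6474.5) = 0.0590011.
df = n − 2 = 544.
t* = t_{0.01, 544} = 2.333222.
Margin = t* × SE = 2.333222 × 0.0590011 = 0.13766.
CI: -0.458 ± 0.13766 → (-0.596, -0.320).
With 98% confidence, each one-unit increase in driver age is associated with a change of between -0.596 and -0.320 $1000s in insurance claim amount.

(-0.596, -0.320)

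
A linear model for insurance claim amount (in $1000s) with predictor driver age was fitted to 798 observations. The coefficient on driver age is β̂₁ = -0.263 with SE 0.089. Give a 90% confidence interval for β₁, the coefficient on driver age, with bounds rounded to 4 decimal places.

df = n − 2 = 798 − 2 = 796.
t* = t_{0.05, 796} = 1.64677.
Margin = t* × SE = 1.64677 × 0.089 = 0.146563.
CI: -0.263 ± 0.146563 → (-0.4096, -0.1164).
With 90% confidence, each one-unit increase in driver age is associated with a change of between -0.4096 and -0.1164 $1000s in insurance claim amount.

(-0.4096, -0.1164)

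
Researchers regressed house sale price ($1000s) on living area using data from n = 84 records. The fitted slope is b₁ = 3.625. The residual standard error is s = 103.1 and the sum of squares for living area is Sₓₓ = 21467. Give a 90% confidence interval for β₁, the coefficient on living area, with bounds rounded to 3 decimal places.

(2.454, 4.796)

SE(b₁) = s/√Sₓₓ = 103.1/√21467 = 0.703676.
df = n − 2 = 82.
t* = t_{0.05, 82} = 1.663649.
Margin = t* × SE = 1.663649 × 0.703676 = 1.17067.
CI: 3.625 ± 1.17067 → (2.454, 4.796).
With 90% confidence, each one-unit increase in living area is associated with a change of between 2.454 and 4.796 $1000s in house sale price.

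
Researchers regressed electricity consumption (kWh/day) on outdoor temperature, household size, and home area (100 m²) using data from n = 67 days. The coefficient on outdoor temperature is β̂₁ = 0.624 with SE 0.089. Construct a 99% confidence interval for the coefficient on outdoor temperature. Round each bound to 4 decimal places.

(0.3876, 0.8604)

df = n − k − 1 = 67 − 3 − 1 = 63.
t* = t_{0.005, 63} = 2.656145.
Margin = t* × SE = 2.656145 × 0.089 = 0.236397.
CI: 0.624 ± 0.236397 → (0.3876, 0.8604).
With 99% confidence, each one-unit increase in outdoor temperature is associated with a change of between 0.3876 and 0.8604 kWh/day in electricity consumption, holding the other predictors fixed.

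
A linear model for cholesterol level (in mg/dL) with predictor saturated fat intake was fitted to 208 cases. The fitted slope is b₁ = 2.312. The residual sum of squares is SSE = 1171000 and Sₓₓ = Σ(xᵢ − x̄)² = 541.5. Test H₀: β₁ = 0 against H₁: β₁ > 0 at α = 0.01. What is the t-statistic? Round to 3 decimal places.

MSE = SSE/(n − 2) = 1171000/206 = 5684.47.
SE(b₁) = √(MSE/Sₓₓ) = √(5684.47/541.5) = 3.24.
t = 2.312 / 3.24 = 0.714.
df = n − 2 = 206.
One-sided p ≈ 0.2381, which is ≥ 0.01, so fail to reject H₀.
The data do not give significant evidence that the true slope on saturated fat intake is positive.

t = 0.714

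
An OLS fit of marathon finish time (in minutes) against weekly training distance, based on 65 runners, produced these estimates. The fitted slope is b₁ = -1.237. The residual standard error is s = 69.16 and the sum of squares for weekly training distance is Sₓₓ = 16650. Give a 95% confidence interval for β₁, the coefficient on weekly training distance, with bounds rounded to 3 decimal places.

(-2.308, -0.166)

SE(b₁) = s/√Sₓₓ = 69.16/√16650 = 0.535979.
df = n − 2 = 63.
t* = t_{0.025, 63} = 1.998341.
Margin = t* × SE = 1.998341 × 0.535979 = 1.07107.
CI: -1.237 ± 1.07107 → (-2.308, -0.166).
With 95% confidence, each one-unit increase in weekly training distance is associated with a change of between -2.308 and -0.166 minutes in marathon finish time.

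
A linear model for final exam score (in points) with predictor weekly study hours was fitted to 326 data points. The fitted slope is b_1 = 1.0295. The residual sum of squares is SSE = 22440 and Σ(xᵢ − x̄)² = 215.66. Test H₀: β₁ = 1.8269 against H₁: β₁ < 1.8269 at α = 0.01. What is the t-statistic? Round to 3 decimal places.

t = -1.407

MSE = SSE/(n − 2) = 22440/324 = 69.2593.
SE(b_1) = √(MSE/Sₓₓ) = √(69.2593/215.66) = 0.566701.
t = (1.0295 − 1.8269) / 0.566701 = -1.407.
df = n − 2 = 324.
One-sided p ≈ 0.0802, which is ≥ 0.01, so fail to reject H₀.
The data do not give significant evidence that the true slope on weekly study hours is below 1.8269 points per unit.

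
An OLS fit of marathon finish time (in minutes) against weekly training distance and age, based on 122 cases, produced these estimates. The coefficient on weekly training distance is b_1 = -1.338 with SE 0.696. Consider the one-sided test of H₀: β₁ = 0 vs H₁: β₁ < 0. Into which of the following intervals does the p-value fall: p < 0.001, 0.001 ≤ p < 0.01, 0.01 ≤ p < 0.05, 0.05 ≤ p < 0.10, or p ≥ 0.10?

0.01 ≤ p < 0.05

t = -1.338 / 0.696 = -1.922.
df = n − k − 1 = 122 − 2 − 1 = 119.
One-sided p = P(T_{119} < t) ≈ 0.0285.
So 0.01 ≤ p < 0.05.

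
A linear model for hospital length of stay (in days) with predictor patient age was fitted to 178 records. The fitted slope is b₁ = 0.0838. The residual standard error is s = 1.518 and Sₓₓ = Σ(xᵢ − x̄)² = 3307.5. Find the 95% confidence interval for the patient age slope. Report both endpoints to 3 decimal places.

SE(b₁) = s/√Sₓₓ = 1.518/√3307.5 = 0.026395.
df = n − 2 = 176.
t* = t_{0.025, 176} = 1.973534.
Margin = t* × SE = 1.973534 × 0.026395 = 0.05209.
CI: 0.0838 ± 0.05209 → (0.032, 0.136).
With 95% confidence, each one-unit increase in patient age is associated with a change of between 0.032 and 0.136 days in hospital length of stay.

(0.032, 0.136)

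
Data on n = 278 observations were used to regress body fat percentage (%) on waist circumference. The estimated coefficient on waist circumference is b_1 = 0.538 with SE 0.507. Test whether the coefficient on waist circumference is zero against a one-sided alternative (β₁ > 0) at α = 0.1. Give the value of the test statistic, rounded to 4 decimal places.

H₀: β₁ = 0 vs H₁: β₁ > 0.
t = (b_1 − β₁⁰)/SE = 0.538 / 0.507 = 1.0611.
df = n − 2 = 278 − 2 = 276.
One-sided p ≈ 0.1448, which is ≥ 0.1, so fail to reject H₀.
The data do not give significant evidence that the true slope on waist circumference is positive.

t = 1.0611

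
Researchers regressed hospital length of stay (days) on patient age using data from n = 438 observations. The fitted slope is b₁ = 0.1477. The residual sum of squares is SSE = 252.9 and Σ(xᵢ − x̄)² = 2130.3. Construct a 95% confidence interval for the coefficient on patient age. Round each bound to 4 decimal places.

MSE = SSE/(n − 2) = 252.9/436 = 0.580046.
SE(b₁) = √(MSE/Sₓₓ) = √(0.580046/2130.3) = 0.016501.
df = n − 2 = 436.
t* = t_{0.025, 436} = 1.96542.
Margin = t* × SE = 1.96542 × 0.016501 = 0.032431.
CI: 0.1477 ± 0.032431 → (0.1153, 0.1801).
With 95% confidence, each one-unit increase in patient age is associated with a change of between 0.1153 and 0.1801 days in hospital length of stay.

(0.1153, 0.1801)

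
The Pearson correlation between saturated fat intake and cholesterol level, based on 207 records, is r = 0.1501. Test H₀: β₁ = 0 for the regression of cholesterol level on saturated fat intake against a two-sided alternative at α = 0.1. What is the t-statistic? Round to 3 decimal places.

t = r·√(n − 2)/√(1 − r²) = 0.1501·√205/√0.97747 = 2.174.
df = n − 2 = 205.
Two-sided p ≈ 0.0309, which is < 0.1, so reject H₀.
There is evidence of a linear association between saturated fat intake and cholesterol level.

t = 2.174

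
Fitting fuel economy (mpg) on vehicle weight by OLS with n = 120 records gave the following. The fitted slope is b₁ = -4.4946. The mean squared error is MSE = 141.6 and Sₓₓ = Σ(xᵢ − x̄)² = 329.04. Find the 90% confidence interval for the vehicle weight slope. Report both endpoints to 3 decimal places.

SE(b₁) = √(MSE/Sₓₓ) = √(141.6/329.04) = 0.656005.
df = n − 2 = 118.
t* = t_{0.05, 118} = 1.65787.
Margin = t* × SE = 1.65787 × 0.656005 = 1.08757.
CI: -4.4946 ± 1.08757 → (-5.582, -3.407).
With 90% confidence, each one-unit increase in vehicle weight is associated with a change of between -5.582 and -3.407 mpg in fuel economy.

(-5.582, -3.407)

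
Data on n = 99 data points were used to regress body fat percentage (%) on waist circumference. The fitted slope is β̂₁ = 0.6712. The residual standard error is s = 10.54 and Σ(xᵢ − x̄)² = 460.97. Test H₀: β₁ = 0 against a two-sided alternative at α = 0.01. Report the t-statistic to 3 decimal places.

t = 1.367

SE(β̂₁) = s/√Sₓₓ = 10.54/√460.97 = 0.490913.
t = 0.6712 / 0.490913 = 1.367.
df = n − 2 = 97.
Two-sided p ≈ 0.1747, which is ≥ 0.01, so fail to reject H₀.
The data do not give significant evidence of an association between waist circumference and body fat percentage.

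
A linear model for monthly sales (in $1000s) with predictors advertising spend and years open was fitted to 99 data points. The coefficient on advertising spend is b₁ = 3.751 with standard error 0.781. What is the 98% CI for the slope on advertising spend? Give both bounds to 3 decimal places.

(1.903, 5.599)

df = n − k − 1 = 99 − 2 − 1 = 96.
t* = t_{0.01, 96} = 2.365821.
Margin = t* × SE = 2.365821 × 0.781 = 1.84771.
CI: 3.751 ± 1.84771 → (1.903, 5.599).
With 98% confidence, each one-unit increase in advertising spend is associated with a change of between 1.903 and 5.599 $1000s in monthly sales, holding the other predictors fixed.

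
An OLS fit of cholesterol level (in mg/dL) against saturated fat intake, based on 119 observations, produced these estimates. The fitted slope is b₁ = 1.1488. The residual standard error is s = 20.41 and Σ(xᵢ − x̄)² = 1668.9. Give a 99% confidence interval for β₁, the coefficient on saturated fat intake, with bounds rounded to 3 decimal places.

SE(b₁) = s/√Sₓₓ = 20.41/√1668.9 = 0.499606.
df = n − 2 = 117.
t* = t_{0.005, 117} = 2.618504.
Margin = t* × SE = 2.618504 × 0.499606 = 1.30822.
CI: 1.1488 ± 1.30822 → (-0.159, 2.457).
With 99% confidence, each one-unit increase in saturated fat intake is associated with a change of between -0.159 and 2.457 mg/dL in cholesterol level.

(-0.159, 2.457)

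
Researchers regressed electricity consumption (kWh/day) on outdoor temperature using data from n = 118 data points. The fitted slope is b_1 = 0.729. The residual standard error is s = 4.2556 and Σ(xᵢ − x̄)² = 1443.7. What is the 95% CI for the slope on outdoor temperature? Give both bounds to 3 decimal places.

SE(b_1) = s/√Sₓₓ = 4.2556/√1443.7 = 0.112001.
df = n − 2 = 116.
t* = t_{0.025, 116} = 1.980626.
Margin = t* × SE = 1.980626 × 0.112001 = 0.22183.
CI: 0.729 ± 0.22183 → (0.507, 0.951).
With 95% confidence, each one-unit increase in outdoor temperature is associated with a change of between 0.507 and 0.951 kWh/day in electricity consumption.

(0.507, 0.951)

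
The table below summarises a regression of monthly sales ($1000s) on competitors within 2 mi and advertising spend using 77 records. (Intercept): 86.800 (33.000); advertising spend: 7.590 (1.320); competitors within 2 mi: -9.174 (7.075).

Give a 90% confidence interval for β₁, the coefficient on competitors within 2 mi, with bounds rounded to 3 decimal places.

(-20.959, 2.611)

Read off: b = -9.174, SE = 7.075 for competitors within 2 mi.
df = n − k − 1 = 77 − 2 − 1 = 74.
t* = t_{0.05, 74} = 1.665707.
Margin = t* × SE = 1.665707 × 7.075 = 11.78488.
CI: -9.174 ± 11.78488 → (-20.959, 2.611).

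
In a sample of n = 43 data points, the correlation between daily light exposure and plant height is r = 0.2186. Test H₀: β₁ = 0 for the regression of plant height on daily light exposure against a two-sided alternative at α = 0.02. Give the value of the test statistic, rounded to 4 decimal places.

t = 1.4344

t = r·√(n − 2)/√(1 − r²) = 0.2186·√41/√0.952214 = 1.4344.
df = n − 2 = 41.
Two-sided p ≈ 0.1590, which is ≥ 0.02, so fail to reject H₀.
The data do not give significant evidence of a linear association between daily light exposure and plant height.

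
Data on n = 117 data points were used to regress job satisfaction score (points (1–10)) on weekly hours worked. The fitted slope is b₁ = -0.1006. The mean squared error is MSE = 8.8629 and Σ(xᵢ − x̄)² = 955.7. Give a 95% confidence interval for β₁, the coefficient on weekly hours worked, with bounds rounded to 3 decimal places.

(-0.291, 0.090)

SE(b₁) = √(MSE/Sₓₓ) = √(8.8629/955.7) = 0.0963002.
df = n − 2 = 115.
t* = t_{0.025, 115} = 1.980808.
Margin = t* × SE = 1.980808 × 0.0963002 = 0.19075.
CI: -0.1006 ± 0.19075 → (-0.291, 0.090).
With 95% confidence, each one-unit increase in weekly hours worked is associated with a change of between -0.291 and 0.090 points (1–10) in job satisfaction score.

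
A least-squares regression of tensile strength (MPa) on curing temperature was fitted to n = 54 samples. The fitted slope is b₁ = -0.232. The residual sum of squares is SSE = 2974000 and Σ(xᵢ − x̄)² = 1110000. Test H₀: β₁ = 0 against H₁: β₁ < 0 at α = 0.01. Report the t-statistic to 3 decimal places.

MSE = SSE/(n − 2) = 2974000/52 = 57192.3.
SE(b₁) = √(MSE/Sₓₓ) = √(57192.3/1110000) = 0.22699.
t = -0.232 / 0.22699 = -1.022.
df = n − 2 = 52.
One-sided p ≈ 0.1557, which is ≥ 0.01, so fail to reject H₀.
The data do not give significant evidence that the true slope on curing temperature is negative.

t = -1.022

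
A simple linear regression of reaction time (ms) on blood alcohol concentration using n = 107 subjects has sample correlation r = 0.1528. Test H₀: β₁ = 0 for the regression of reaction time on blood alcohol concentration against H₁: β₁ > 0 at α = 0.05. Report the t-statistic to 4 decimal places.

t = 1.5843

t = r·√(n − 2)/√(1 − r²) = 0.1528·√105/√0.976652 = 1.5843.
df = n − 2 = 105.
One-sided p ≈ 0.0581, which is ≥ 0.05, so fail to reject H₀.
The data do not give significant evidence of a linear association between blood alcohol concentration and reaction time.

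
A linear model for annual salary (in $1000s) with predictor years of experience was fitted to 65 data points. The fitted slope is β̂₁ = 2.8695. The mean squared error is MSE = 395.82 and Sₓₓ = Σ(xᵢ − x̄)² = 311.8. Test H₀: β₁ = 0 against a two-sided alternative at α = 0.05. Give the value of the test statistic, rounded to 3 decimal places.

SE(β̂₁) = √(MSE/Sₓₓ) = √(395.82/311.8) = 1.12671.
t = 2.8695 / 1.12671 = 2.547.
df = n − 2 = 63.
Two-sided p ≈ 0.0133, which is < 0.05, so reject H₀.
There is evidence that years of experience is associated with annual salary.

t = 2.547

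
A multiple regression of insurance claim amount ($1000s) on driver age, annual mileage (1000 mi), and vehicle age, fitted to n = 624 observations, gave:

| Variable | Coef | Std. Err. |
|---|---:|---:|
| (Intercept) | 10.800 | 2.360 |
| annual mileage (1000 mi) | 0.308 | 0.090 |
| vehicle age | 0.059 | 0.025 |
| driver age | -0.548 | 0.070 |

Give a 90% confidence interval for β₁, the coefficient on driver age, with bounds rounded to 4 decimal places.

Read off: b = -0.548, SE = 0.070 for driver age.
df = n − k − 1 = 624 − 3 − 1 = 620.
t* = t_{0.05, 620} = 1.647315.
Margin = t* × SE = 1.647315 × 0.070 = 0.115312.
CI: -0.548 ± 0.115312 → (-0.6633, -0.4327).

(-0.6633, -0.4327)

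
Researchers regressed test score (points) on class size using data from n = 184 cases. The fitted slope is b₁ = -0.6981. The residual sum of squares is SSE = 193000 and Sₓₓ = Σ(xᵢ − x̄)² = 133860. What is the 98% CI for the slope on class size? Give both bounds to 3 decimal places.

MSE = SSE/(n − 2) = 193000/182 = 1060.44.
SE(b₁) = √(MSE/Sₓₓ) = √(1060.44/133860) = 0.0890056.
df = n − 2 = 182.
t* = t_{0.01, 182} = 2.347011.
Margin = t* × SE = 2.347011 × 0.0890056 = 0.20890.
CI: -0.6981 ± 0.20890 → (-0.907, -0.489).
With 98% confidence, each one-unit increase in class size is associated with a change of between -0.907 and -0.489 points in test score.

(-0.907, -0.489)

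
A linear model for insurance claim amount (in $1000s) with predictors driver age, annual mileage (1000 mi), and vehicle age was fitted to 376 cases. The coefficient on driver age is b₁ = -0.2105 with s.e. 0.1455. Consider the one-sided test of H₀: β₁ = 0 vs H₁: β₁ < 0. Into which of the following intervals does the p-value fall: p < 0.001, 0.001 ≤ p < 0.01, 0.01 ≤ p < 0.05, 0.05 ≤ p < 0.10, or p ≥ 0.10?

0.05 ≤ p < 0.10

t = -0.2105 / 0.1455 = -1.447.
df = n − k − 1 = 376 − 3 − 1 = 372.
One-sided p = P(T_{372} < t) ≈ 0.0744.
So 0.05 ≤ p < 0.10.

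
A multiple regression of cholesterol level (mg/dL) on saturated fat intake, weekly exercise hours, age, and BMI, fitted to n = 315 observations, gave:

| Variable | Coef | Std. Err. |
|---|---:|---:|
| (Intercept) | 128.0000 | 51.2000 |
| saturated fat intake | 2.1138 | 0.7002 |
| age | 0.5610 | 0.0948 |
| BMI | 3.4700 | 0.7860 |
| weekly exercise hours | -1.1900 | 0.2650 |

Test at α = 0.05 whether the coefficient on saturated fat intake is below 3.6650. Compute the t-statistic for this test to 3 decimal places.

Read off: b = 2.1138, SE = 0.7002 for saturated fat intake.
H₀: β₁ = 3.6650 vs H₁: β₁ < 3.6650.
t = (2.1138 − 3.6650) / 0.7002 = -2.215.
df = n − k − 1 = 315 − 4 − 1 = 310.
One-sided p ≈ 0.0137, which is < 0.05, so reject H₀.
There is evidence that the true slope on saturated fat intake is below 3.6650 mg/dL per unit, holding the other predictors fixed.

t = -2.215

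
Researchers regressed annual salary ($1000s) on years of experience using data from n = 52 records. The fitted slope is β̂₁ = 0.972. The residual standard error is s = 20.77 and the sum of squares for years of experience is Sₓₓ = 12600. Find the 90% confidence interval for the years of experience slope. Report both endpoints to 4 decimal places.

SE(β̂₁) = s/√Sₓₓ = 20.77/√12600 = 0.185034.
df = n − 2 = 50.
t* = t_{0.05, 50} = 1.675905.
Margin = t* × SE = 1.675905 × 0.185034 = 0.310099.
CI: 0.972 ± 0.310099 → (0.6619, 1.2821).
With 90% confidence, each one-unit increase in years of experience is associated with a change of between 0.6619 and 1.2821 $1000s in annual salary.

(0.6619, 1.2821)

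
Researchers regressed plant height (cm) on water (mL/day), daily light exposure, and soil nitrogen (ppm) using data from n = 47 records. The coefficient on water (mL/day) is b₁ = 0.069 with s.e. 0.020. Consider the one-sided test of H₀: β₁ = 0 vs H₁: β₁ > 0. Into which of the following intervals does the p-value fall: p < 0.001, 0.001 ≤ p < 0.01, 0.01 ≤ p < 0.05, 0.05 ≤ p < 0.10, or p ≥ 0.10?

t = 0.069 / 0.020 = 3.450.
df = n − k − 1 = 47 − 3 − 1 = 43.
One-sided p = P(T_{43} > t) ≈ 0.0006.
So p < 0.001.

p < 0.001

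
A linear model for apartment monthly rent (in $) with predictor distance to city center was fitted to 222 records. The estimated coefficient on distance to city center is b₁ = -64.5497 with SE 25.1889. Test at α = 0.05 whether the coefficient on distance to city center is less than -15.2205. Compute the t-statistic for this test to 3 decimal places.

t = -1.958

H₀: β₁ = -15.2205 vs H₁: β₁ < -15.2205.
t = (b₁ − β₁⁰)/SE = (-64.5497 − (-15.2205)) / 25.1889 = -1.958.
df = n − 2 = 222 − 2 = 220.
One-sided p ≈ 0.0257, which is < 0.05, so reject H₀.
There is evidence that the true slope on distance to city center is below -15.2205 $ per unit.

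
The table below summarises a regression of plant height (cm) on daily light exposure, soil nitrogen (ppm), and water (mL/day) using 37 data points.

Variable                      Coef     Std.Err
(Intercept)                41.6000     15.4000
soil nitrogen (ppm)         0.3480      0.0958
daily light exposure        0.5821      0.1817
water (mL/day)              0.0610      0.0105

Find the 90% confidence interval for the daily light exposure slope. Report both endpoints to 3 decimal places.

(0.275, 0.890)

Read off: b = 0.5821, SE = 0.1817 for daily light exposure.
df = n − k − 1 = 37 − 3 − 1 = 33.
t* = t_{0.05, 33} = 1.69236.
Margin = t* × SE = 1.69236 × 0.1817 = 0.30750.
CI: 0.5821 ± 0.30750 → (0.275, 0.890).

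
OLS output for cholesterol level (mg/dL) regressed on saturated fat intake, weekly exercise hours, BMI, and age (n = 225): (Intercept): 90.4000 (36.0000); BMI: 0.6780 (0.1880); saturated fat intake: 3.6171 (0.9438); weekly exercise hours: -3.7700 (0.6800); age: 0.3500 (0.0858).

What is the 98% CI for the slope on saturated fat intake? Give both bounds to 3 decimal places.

Read off: b = 3.6171, SE = 0.9438 for saturated fat intake.
df = n − k − 1 = 225 − 4 − 1 = 220.
t* = t_{0.01, 220} = 2.343417.
Margin = t* × SE = 2.343417 × 0.9438 = 2.21172.
CI: 3.6171 ± 2.21172 → (1.405, 5.829).

(1.405, 5.829)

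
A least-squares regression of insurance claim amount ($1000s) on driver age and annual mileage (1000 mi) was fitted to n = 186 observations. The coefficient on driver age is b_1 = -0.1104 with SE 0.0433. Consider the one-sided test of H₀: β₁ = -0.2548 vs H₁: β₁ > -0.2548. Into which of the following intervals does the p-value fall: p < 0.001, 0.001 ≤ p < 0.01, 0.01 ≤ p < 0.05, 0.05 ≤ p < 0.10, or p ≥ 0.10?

t = (-0.1104 − (-0.2548)) / 0.0433 = 3.335.
df = n − k − 1 = 186 − 2 − 1 = 183.
One-sided p = P(T_{183} > t) ≈ 0.0005.
So p < 0.001.

p < 0.001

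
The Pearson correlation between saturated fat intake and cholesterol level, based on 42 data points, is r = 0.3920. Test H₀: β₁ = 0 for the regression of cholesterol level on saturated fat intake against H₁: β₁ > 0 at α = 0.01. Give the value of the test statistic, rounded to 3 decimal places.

t = 2.695

t = r·√(n − 2)/√(1 − r²) = 0.3920·√40/√0.846336 = 2.695.
df = n − 2 = 40.
One-sided p ≈ 0.0051, which is < 0.01, so reject H₀.
There is evidence of a linear association between saturated fat intake and cholesterol level.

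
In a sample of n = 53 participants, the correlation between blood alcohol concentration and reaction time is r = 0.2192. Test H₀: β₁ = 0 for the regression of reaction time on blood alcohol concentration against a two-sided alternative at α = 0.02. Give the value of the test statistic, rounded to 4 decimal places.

t = 1.6044

t = r·√(n − 2)/√(1 − r²) = 0.2192·√51/√0.951951 = 1.6044.
df = n − 2 = 51.
Two-sided p ≈ 0.1148, which is ≥ 0.02, so fail to reject H₀.
The data do not give significant evidence of a linear association between blood alcohol concentration and reaction time.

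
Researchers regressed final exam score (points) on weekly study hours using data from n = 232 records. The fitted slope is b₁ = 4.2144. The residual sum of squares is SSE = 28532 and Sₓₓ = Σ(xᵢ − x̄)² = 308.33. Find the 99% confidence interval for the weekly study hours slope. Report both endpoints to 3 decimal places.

MSE = SSE/(n − 2) = 28532/230 = 124.052.
SE(b₁) = √(MSE/Sₓₓ) = √(124.052/308.33) = 0.634299.
df = n − 2 = 230.
t* = t_{0.005, 230} = 2.597374.
Margin = t* × SE = 2.597374 × 0.634299 = 1.64751.
CI: 4.2144 ± 1.64751 → (2.567, 5.862).
With 99% confidence, each one-unit increase in weekly study hours is associated with a change of between 2.567 and 5.862 points in final exam score.

(2.567, 5.862)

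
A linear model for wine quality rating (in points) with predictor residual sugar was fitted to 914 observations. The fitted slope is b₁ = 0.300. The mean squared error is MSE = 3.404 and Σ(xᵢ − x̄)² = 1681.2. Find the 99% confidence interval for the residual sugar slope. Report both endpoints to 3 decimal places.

(0.184, 0.416)

SE(b₁) = √(MSE/Sₓₓ) = √(3.404/1681.2) = 0.0449972.
df = n − 2 = 912.
t* = t_{0.005, 912} = 2.581231.
Margin = t* × SE = 2.581231 × 0.0449972 = 0.11615.
CI: 0.300 ± 0.11615 → (0.184, 0.416).
With 99% confidence, each one-unit increase in residual sugar is associated with a change of between 0.184 and 0.416 points in wine quality rating.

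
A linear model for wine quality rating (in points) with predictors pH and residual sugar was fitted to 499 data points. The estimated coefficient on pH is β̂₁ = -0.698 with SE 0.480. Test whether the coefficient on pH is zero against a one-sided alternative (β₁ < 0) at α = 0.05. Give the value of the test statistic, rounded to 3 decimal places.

t = -1.454

H₀: β₁ = 0 vs H₁: β₁ < 0.
t = (β̂₁ − β₁⁰)/SE = -0.698 / 0.480 = -1.454.
df = n − k − 1 = 499 − 2 − 1 = 496.
One-sided p ≈ 0.0733, which is ≥ 0.05, so fail to reject H₀.
The data do not give significant evidence that the true slope on pH is negative, holding the other predictors fixed.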